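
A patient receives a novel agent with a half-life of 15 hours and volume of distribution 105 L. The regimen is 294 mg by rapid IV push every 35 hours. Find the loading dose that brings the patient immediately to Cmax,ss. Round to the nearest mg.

367 mg

f = (1/2)^(35/15) ≈ 0.198425; accumulation ratio R = 1/(1−f) ≈ 1.24754.
Loading dose to hit Cmax,ss on first dose: D_load = D_maint·R ≈ 294 × 1.24754 ≈ 366.78 mg.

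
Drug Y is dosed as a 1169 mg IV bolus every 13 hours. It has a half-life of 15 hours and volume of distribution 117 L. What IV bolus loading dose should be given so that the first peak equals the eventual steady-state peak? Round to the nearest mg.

2589 mg

f = (1/2)^(13/15) ≈ 0.548412; accumulation ratio R = 1/(1−f) ≈ 2.21441.
Loading dose to hit Cmax,ss on first dose: D_load = D_maint·R ≈ 1169 × 2.21441 ≈ 2588.65 mg.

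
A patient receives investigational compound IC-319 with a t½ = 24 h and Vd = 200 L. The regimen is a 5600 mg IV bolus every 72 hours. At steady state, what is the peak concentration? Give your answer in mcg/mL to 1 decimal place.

τ = 72 h = 3 half-lives, so f = (1/2)^3 = 0.125.
At steady state, R = 1/(1 − 0.125) = 8/7.
Single-dose peak C₀ = D/Vd = 5600/200 = 28 mcg/mL.
Steady-state peak Cmax,ss = C₀·R = 28 × 8/7 ≈ 32.000 mcg/mL.

32.0 mcg/mL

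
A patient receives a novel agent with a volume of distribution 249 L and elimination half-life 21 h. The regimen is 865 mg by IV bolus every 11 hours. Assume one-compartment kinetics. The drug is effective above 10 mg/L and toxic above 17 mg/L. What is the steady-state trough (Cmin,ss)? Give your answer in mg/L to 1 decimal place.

7.9 mg/L

k = ln2/t½ = ln2/21 ≈ 0.033007 h⁻¹; fraction remaining f = e^(−kτ) = e^(−0.033007×11) ≈ 0.6955.
At steady state, accumulation factor R = 1/(1 − e^(−kτ)) ≈ 3.2841.
Single-dose peak C₀ = D/Vd = 865/249 ≈ 3.474 mg/L.
Steady-state peak Cmax,ss = C₀·R ≈ 3.474 × 3.2841 ≈ 11.409 mg/L.
Steady-state trough Cmin,ss = Cmax,ss·f ≈ 11.409 × 0.6955 ≈ 7.935 mg/L.
Trough 7.9 mg/L vs MEC 10 mg/L: subtherapeutic.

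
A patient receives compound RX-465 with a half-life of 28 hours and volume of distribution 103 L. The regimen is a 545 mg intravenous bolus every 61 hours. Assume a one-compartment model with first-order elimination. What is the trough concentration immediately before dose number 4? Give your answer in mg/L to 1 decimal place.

1.5 mg/L

f = (1/2)^(τ/t½) = (1/2)^(61/28) ≈ 0.2209.
C₀ = D/Vd = 545/103 ≈ 5.291 mg/L.
Before the 4th dose, 3 doses have been given. Superposition: Cmin = C₀·(f + f² + … + f^3).
≈ 5.291 × (0.2209 + 0.0488 + 0.0108) ≈ 5.291 × 0.2805 ≈ 1.484 mg/L.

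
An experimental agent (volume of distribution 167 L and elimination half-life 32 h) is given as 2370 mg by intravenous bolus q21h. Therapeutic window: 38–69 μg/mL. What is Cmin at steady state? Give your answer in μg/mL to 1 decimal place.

τ/t½ = 21/32 ≈ 0.65625, so fraction remaining f = (1/2)^(21/32) ≈ 0.6345.
At steady state, accumulation factor R = 1/(1 − e^(−kτ)) ≈ 2.7360.
Single-dose peak C₀ = D/Vd = 2370/167 ≈ 14.192 μg/mL.
Steady-state peak Cmax,ss = C₀·R ≈ 14.192 × 2.7360 ≈ 38.829 μg/mL.
One interval later, Cmin,ss = Cmax,ss·e^(−kτ) ≈ 38.829 × 0.6345 ≈ 24.637 μg/mL.
Trough 24.6 μg/mL vs MEC 38 μg/mL: subtherapeutic.

24.6 μg/mL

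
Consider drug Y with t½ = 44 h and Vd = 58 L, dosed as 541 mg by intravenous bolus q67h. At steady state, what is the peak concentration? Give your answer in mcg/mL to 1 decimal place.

14.3 mcg/mL

k = ln2/t½ = ln2/44 ≈ 0.015753 h⁻¹; fraction remaining f = e^(−kτ) = e^(−0.015753×67) ≈ 0.3480.
At steady state, accumulation factor R = 1/(1 − e^(−kτ)) ≈ 1.5337.
Each bolus raises the concentration by D/Vd = 541/58 ≈ 9.328 mcg/mL.
Steady-state peak Cmax,ss = C₀·R ≈ 9.328 × 1.5337 ≈ 14.306 mcg/mL.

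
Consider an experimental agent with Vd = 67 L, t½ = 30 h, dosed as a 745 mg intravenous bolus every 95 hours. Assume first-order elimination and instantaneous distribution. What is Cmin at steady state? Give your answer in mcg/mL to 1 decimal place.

1.4 mcg/mL

k = ln2/t½ = ln2/30 ≈ 0.023105 h⁻¹; fraction remaining f = e^(−kτ) = e^(−0.023105×95) ≈ 0.1114.
Accumulation ratio R = 1/(1 − f) ≈ 1/0.8886 ≈ 1.1254.
Single-dose peak C₀ = D/Vd = 745/67 ≈ 11.119 mcg/mL.
Steady-state peak Cmax,ss = C₀·R ≈ 11.119 × 1.1254 ≈ 12.513 mcg/mL.
One interval later, Cmin,ss = Cmax,ss·e^(−kτ) ≈ 12.513 × 0.1114 ≈ 1.394 mcg/mL.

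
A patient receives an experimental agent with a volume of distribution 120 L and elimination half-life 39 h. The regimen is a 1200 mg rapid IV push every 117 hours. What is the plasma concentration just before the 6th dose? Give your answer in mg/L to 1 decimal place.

1.4 mg/L

f = (1/2)^(τ/t½) = (1/2)^(117/39) ≈ 0.1250.
C₀ = D/Vd = 1200/120 ≈ 10.000 mg/L.
Before the 6th dose, 5 doses have been given. Superposition: Cmin = C₀·(f + f² + … + f^5).
≈ 10.000 × (0.1250 + 0.0156 + 0.0020 + 0.0002 + 0.0000) ≈ 10.000 × 0.1428 ≈ 1.428 mg/L.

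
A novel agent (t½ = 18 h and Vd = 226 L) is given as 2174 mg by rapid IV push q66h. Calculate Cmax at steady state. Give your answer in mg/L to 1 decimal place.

10.4 mg/L

k = ln2/t½ = ln2/18 ≈ 0.038508 h⁻¹; fraction remaining f = e^(−kτ) = e^(−0.038508×66) ≈ 0.0787.
Accumulation ratio R = 1/(1 − f) ≈ 1/0.9213 ≈ 1.0854.
Each bolus raises the concentration by D/Vd = 2174/226 ≈ 9.619 mg/L.
Steady-state peak Cmax,ss = C₀·R ≈ 9.619 × 1.0854 ≈ 10.440 mg/L.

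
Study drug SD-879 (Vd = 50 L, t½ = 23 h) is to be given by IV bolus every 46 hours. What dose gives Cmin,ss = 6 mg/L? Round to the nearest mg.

900 mg

τ/t½ = 46/23 ≈ 2, so f = (1/2)^(46/23) ≈ 0.250000.
Cmin,ss = (D/Vd)·f/(1−f), so D = Cmin,ss·Vd·(1−f)/f.
D = 6 × 50 × (1−f)/f ≈ 6 × 50 × 3.00000 ≈ 900.00 mg.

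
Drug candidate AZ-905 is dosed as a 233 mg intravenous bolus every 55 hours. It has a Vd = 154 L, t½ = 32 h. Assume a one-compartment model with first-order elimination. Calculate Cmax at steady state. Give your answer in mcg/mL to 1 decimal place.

2.2 mcg/mL

k = ln2/t½ = ln2/32 ≈ 0.021661 h⁻¹; fraction remaining f = e^(−kτ) = e^(−0.021661×55) ≈ 0.3038.
Accumulation ratio R = 1/(1 − f) ≈ 1/0.6962 ≈ 1.4364.
Each bolus raises the concentration by D/Vd = 233/154 ≈ 1.513 mcg/mL.
Cmax,ss = C₀/(1 − f) ≈ 1.513/0.6962 ≈ 2.173 mcg/mL.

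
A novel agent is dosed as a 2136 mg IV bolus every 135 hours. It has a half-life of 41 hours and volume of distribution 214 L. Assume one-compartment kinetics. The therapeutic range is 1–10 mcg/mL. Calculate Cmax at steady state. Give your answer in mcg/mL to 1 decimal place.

Over one 135-h interval, 135/41 ≈ 3.2927 half-lives elapse, leaving f ≈ 0.1020 of each dose.
At steady state, accumulation factor R = 1/(1 − e^(−kτ)) ≈ 1.1136.
Each bolus raises the concentration by D/Vd = 2136/214 ≈ 9.981 mcg/mL.
Steady-state peak Cmax,ss = C₀·R ≈ 9.981 × 1.1136 ≈ 11.115 mcg/mL.
Peak 11.1 mcg/mL vs MTC 10 mcg/mL: exceeds toxic threshold.

11.1 mcg/mL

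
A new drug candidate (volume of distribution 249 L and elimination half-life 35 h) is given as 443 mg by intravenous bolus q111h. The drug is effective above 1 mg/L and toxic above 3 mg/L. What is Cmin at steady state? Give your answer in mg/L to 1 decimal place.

0.2 mg/L

τ/t½ = 111/35 ≈ 3.1714, so fraction remaining f = (1/2)^(111/35) ≈ 0.1110.
Single-dose peak C₀ = D/Vd = 443/249 ≈ 1.779 mg/L.
Steady-state trough Cmin,ss = C₀·f/(1−f) ≈ 1.779 × 0.1110/0.8890 ≈ 0.222 mg/L.
Trough 0.2 mg/L vs MEC 1 mg/L: subtherapeutic.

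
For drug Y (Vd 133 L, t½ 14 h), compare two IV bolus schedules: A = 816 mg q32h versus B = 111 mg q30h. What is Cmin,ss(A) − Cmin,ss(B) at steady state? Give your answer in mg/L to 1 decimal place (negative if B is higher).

1.3 mg/L

Regimen A: f = (1/2)^(32/14) ≈ 0.2051; Cmin,ss = (816/133)·f/(1−f) ≈ 1.583 mg/L.
Regimen B: f = (1/2)^(30/14) ≈ 0.2264; Cmin,ss = (111/133)·f/(1−f) ≈ 0.244 mg/L.
Difference ≈ 1.583 − 0.244 ≈ 1.339 mg/L.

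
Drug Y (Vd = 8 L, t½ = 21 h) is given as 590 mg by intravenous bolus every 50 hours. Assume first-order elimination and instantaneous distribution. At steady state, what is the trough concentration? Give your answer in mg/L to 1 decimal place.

τ/t½ = 50/21 ≈ 2.381, so fraction remaining f = (1/2)^(50/21) ≈ 0.1920.
Accumulation ratio R = 1/(1 − f) ≈ 1/0.8080 ≈ 1.2376.
Each bolus raises the concentration by D/Vd = 590/8 ≈ 73.750 mg/L.
Cmax,ss = C₀/(1 − f) ≈ 73.750/0.8080 ≈ 91.275 mg/L.
One interval later, Cmin,ss = Cmax,ss·e^(−kτ) ≈ 91.275 × 0.1920 ≈ 17.525 mg/L.

17.5 mg/L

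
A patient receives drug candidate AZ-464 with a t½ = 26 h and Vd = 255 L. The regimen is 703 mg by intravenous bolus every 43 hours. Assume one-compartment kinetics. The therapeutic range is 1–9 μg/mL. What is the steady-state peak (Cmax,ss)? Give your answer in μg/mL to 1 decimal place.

Over one 43-h interval, 43/26 ≈ 1.6538 half-lives elapse, leaving f ≈ 0.3178 of each dose.
At steady state, accumulation factor R = 1/(1 − e^(−kτ)) ≈ 1.4658.
Single-dose peak C₀ = D/Vd = 703/255 ≈ 2.757 μg/mL.
Cmax,ss = C₀/(1 − f) ≈ 2.757/0.6822 ≈ 4.041 μg/mL.
Peak 4.0 μg/mL vs MTC 9 μg/mL: below toxic threshold.

4.0 μg/mL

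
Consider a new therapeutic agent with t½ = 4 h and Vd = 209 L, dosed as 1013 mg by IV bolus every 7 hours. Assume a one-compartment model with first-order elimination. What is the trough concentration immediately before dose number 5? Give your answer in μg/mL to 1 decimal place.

2.0 μg/mL

f = (1/2)^(τ/t½) = (1/2)^(7/4) ≈ 0.2973.
C₀ = D/Vd = 1013/209 ≈ 4.847 μg/mL.
Before the 5th dose, 4 doses have been given. Superposition: Cmin = C₀·(f + f² + … + f^4).
≈ 4.847 × (0.2973 + 0.0884 + 0.0263 + 0.0078) ≈ 4.847 × 0.4198 ≈ 2.035 μg/mL.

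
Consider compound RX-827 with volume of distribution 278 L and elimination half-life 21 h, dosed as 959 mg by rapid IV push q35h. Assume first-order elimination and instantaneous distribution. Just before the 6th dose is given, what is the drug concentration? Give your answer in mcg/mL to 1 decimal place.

f = (1/2)^(τ/t½) = (1/2)^(35/21) ≈ 0.3150.
C₀ = D/Vd = 959/278 ≈ 3.450 mcg/mL.
Before the 6th dose, 5 doses have been given. Superposition: Cmin = C₀·(f + f² + … + f^5).
≈ 3.450 × (0.3150 + 0.0992 + 0.0313 + 0.0098 + 0.0031) ≈ 3.450 × 0.4584 ≈ 1.581 mcg/mL.

1.6 mcg/mL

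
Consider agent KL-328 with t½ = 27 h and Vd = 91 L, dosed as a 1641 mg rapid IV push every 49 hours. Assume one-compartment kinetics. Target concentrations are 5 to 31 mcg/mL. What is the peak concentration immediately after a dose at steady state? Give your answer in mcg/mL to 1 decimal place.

25.2 mcg/mL

Over one 49-h interval, 49/27 ≈ 1.8148 half-lives elapse, leaving f ≈ 0.2842 of each dose.
At steady state, accumulation factor R = 1/(1 − e^(−kτ)) ≈ 1.3970.
Single-dose peak C₀ = D/Vd = 1641/91 ≈ 18.033 mcg/mL.
Cmax,ss = C₀/(1 − f) ≈ 18.033/0.7158 ≈ 25.193 mcg/mL.
Peak 25.2 mcg/mL vs MTC 31 mcg/mL: below toxic threshold.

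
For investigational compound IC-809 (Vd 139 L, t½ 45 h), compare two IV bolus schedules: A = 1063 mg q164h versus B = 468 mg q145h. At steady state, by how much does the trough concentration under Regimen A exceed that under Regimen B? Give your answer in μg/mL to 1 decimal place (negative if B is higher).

Regimen A: f = (1/2)^(164/45) ≈ 0.0800; Cmin,ss = (1063/139)·f/(1−f) ≈ 0.665 μg/mL.
Regimen B: f = (1/2)^(145/45) ≈ 0.1072; Cmin,ss = (468/139)·f/(1−f) ≈ 0.404 μg/mL.
Difference ≈ 0.665 − 0.404 ≈ 0.261 μg/mL.

0.3 μg/mL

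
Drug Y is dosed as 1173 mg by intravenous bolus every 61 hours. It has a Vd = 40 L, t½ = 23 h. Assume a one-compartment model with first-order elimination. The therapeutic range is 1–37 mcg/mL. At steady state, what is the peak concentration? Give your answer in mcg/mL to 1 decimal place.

34.9 mcg/mL

τ/t½ = 61/23 ≈ 2.6522, so fraction remaining f = (1/2)^(61/23) ≈ 0.1591.
Accumulation ratio R = 1/(1 − f) ≈ 1/0.8409 ≈ 1.1892.
Each bolus raises the concentration by D/Vd = 1173/40 ≈ 29.325 mcg/mL.
Steady-state peak Cmax,ss = C₀·R ≈ 29.325 × 1.1892 ≈ 34.873 mcg/mL.
Peak 34.9 mcg/mL vs MTC 37 mcg/mL: below toxic threshold.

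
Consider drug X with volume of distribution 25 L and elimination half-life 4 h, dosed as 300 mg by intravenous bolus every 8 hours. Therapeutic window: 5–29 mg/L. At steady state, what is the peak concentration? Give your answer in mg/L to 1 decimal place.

16.0 mg/L

The dosing interval is 2 half-lives, so f = 2^(−2) = 0.25.
At steady state, R = 1/(1 − 0.25) = 4/3.
Single-dose peak C₀ = D/Vd = 300/25 = 12 mg/L.
Steady-state peak Cmax,ss = C₀·R = 12 × 4/3 ≈ 16.000 mg/L.
Peak 16.0 mg/L vs MTC 29 mg/L: below toxic threshold.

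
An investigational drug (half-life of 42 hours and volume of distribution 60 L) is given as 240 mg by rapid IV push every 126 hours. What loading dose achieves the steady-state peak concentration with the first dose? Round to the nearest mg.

274 mg

f = (1/2)^(126/42) ≈ 0.125000; accumulation ratio R = 1/(1−f) ≈ 1.14286.
Loading dose to hit Cmax,ss on first dose: D_load = D_maint·R ≈ 240 × 1.14286 ≈ 274.29 mg.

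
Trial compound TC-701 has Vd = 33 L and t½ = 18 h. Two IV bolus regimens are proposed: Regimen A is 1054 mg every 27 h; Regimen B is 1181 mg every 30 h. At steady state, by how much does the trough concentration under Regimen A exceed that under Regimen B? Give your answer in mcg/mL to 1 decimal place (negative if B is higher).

Regimen A: f = (1/2)^(27/18) ≈ 0.3536; Cmin,ss = (1054/33)·f/(1−f) ≈ 17.472 mcg/mL.
Regimen B: f = (1/2)^(30/18) ≈ 0.3150; Cmin,ss = (1181/33)·f/(1−f) ≈ 16.457 mcg/mL.
Difference ≈ 17.472 − 16.457 ≈ 1.015 mcg/mL.

1.0 mcg/mL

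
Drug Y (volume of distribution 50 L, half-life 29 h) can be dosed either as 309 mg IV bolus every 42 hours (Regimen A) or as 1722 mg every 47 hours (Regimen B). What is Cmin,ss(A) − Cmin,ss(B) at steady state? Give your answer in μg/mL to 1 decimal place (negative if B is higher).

Regimen A: f = (1/2)^(42/29) ≈ 0.3665; Cmin,ss = (309/50)·f/(1−f) ≈ 3.575 μg/mL.
Regimen B: f = (1/2)^(47/29) ≈ 0.3252; Cmin,ss = (1722/50)·f/(1−f) ≈ 16.597 μg/mL.
Difference ≈ 3.575 − 16.597 ≈ -13.022 μg/mL.

-13.0 μg/mL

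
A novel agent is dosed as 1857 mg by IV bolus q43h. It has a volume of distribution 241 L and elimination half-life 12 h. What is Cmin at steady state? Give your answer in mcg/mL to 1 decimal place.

0.7 mcg/mL

k = ln2/t½ = ln2/12 ≈ 0.057762 h⁻¹; fraction remaining f = e^(−kτ) = e^(−0.057762×43) ≈ 0.0834.
Accumulation ratio R = 1/(1 − f) ≈ 1/0.9166 ≈ 1.0910.
Each bolus raises the concentration by D/Vd = 1857/241 ≈ 7.705 mcg/mL.
Steady-state peak Cmax,ss = C₀·R ≈ 7.705 × 1.0910 ≈ 8.406 mcg/mL.
Steady-state trough Cmin,ss = Cmax,ss·f ≈ 8.406 × 0.0834 ≈ 0.701 mcg/mL.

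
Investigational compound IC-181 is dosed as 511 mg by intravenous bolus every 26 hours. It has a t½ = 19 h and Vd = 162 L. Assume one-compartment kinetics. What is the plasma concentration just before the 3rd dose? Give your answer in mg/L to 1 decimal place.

f = (1/2)^(τ/t½) = (1/2)^(26/19) ≈ 0.3873.
C₀ = D/Vd = 511/162 ≈ 3.154 mg/L.
Before the 3rd dose, 2 doses have been given. Superposition: Cmin = C₀·(f + f²).
≈ 3.154 × (0.3873 + 0.1500) ≈ 3.154 × 0.5373 ≈ 1.695 mg/L.

1.7 mg/L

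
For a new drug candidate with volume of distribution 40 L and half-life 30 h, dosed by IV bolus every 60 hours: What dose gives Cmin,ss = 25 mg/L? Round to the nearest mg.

τ/t½ = 60/30 ≈ 2, so f = (1/2)^(60/30) ≈ 0.250000.
Cmin,ss = (D/Vd)·f/(1−f), so D = Cmin,ss·Vd·(1−f)/f.
D = 25 × 40 × (1−f)/f ≈ 25 × 40 × 3.00000 ≈ 3000.00 mg.

3000 mg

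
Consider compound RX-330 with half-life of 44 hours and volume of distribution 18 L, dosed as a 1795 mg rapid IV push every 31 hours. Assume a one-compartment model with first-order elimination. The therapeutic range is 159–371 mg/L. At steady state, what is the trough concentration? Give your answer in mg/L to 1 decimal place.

Over one 31-h interval, 31/44 ≈ 0.70455 half-lives elapse, leaving f ≈ 0.6136 of each dose.
Accumulation ratio R = 1/(1 − f) ≈ 1/0.3864 ≈ 2.5880.
Each bolus raises the concentration by D/Vd = 1795/18 ≈ 99.722 mg/L.
Steady-state peak Cmax,ss = C₀·R ≈ 99.722 × 2.5880 ≈ 258.081 mg/L.
One interval later, Cmin,ss = Cmax,ss·e^(−kτ) ≈ 258.081 × 0.6136 ≈ 158.359 mg/L.
Trough 158.4 mg/L vs MEC 159 mg/L: subtherapeutic.

158.4 mg/L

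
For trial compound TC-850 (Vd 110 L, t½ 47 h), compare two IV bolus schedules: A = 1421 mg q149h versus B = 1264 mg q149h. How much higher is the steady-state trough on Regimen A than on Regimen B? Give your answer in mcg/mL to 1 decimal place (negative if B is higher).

0.2 mcg/mL

Regimen A: f = (1/2)^(149/47) ≈ 0.1111; Cmin,ss = (1421/110)·f/(1−f) ≈ 1.615 mcg/mL.
Regimen B: f = (1/2)^(149/47) ≈ 0.1111; Cmin,ss = (1264/110)·f/(1−f) ≈ 1.436 mcg/mL.
Difference ≈ 1.615 − 1.436 ≈ 0.179 mcg/mL.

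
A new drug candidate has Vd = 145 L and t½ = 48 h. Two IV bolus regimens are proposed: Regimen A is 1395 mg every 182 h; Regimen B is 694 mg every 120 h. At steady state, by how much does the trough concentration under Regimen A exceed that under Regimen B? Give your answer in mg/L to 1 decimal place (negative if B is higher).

Regimen A: f = (1/2)^(182/48) ≈ 0.0722; Cmin,ss = (1395/145)·f/(1−f) ≈ 0.749 mg/L.
Regimen B: f = (1/2)^(120/48) ≈ 0.1768; Cmin,ss = (694/145)·f/(1−f) ≈ 1.028 mg/L.
Difference ≈ 0.749 − 1.028 ≈ -0.279 mg/L.

-0.3 mg/L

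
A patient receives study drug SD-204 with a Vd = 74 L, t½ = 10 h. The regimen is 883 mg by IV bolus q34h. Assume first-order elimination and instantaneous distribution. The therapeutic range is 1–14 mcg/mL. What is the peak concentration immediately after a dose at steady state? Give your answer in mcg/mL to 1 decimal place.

13.2 mcg/mL

τ/t½ = 34/10 ≈ 3.4, so fraction remaining f = (1/2)^(34/10) ≈ 0.0947.
At steady state, accumulation factor R = 1/(1 − e^(−kτ)) ≈ 1.1046.
Single-dose peak C₀ = D/Vd = 883/74 ≈ 11.932 mcg/mL.
Steady-state peak Cmax,ss = C₀·R ≈ 11.932 × 1.1046 ≈ 13.180 mcg/mL.
Peak 13.2 mcg/mL vs MTC 14 mcg/mL: below toxic threshold.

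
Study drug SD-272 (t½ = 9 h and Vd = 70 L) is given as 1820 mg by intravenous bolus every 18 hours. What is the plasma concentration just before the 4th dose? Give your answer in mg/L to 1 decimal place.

8.5 mg/L

f = (1/2)^(τ/t½) = (1/2)^(18/9) ≈ 0.2500.
C₀ = D/Vd = 1820/70 ≈ 26.000 mg/L.
Before the 4th dose, 3 doses have been given. Superposition: Cmin = C₀·(f + f² + … + f^3).
≈ 26.000 × (0.2500 + 0.0625 + 0.0156) ≈ 26.000 × 0.3281 ≈ 8.531 mg/L.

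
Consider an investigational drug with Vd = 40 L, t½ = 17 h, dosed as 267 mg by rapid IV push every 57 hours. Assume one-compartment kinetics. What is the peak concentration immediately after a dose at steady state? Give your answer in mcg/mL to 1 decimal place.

7.4 mcg/mL

τ/t½ = 57/17 ≈ 3.3529, so fraction remaining f = (1/2)^(57/17) ≈ 0.0979.
At steady state, accumulation factor R = 1/(1 − e^(−kτ)) ≈ 1.1085.
Single-dose peak C₀ = D/Vd = 267/40 ≈ 6.675 mcg/mL.
Cmax,ss = C₀/(1 − f) ≈ 6.675/0.9021 ≈ 7.399 mcg/mL.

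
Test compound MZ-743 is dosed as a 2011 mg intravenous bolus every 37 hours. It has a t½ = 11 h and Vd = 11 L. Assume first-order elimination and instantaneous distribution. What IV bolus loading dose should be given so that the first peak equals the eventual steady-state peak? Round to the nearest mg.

2227 mg

f = (1/2)^(37/11) ≈ 0.097150; accumulation ratio R = 1/(1−f) ≈ 1.10760.
Loading dose to hit Cmax,ss on first dose: D_load = D_maint·R ≈ 2011 × 1.10760 ≈ 2227.38 mg.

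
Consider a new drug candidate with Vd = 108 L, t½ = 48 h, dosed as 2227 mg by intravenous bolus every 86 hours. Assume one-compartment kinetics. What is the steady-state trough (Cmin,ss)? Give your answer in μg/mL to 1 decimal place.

8.4 μg/mL

Over one 86-h interval, 86/48 ≈ 1.7917 half-lives elapse, leaving f ≈ 0.2888 of each dose.
Each bolus raises the concentration by D/Vd = 2227/108 ≈ 20.620 μg/mL.
Steady-state trough Cmin,ss = C₀·f/(1−f) ≈ 20.620 × 0.2888/0.7112 ≈ 8.373 μg/mL.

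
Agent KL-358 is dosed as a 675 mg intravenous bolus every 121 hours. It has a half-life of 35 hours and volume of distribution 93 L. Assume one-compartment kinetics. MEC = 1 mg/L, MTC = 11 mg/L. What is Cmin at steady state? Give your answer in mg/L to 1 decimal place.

0.7 mg/L

Over one 121-h interval, 121/35 ≈ 3.4571 half-lives elapse, leaving f ≈ 0.0911 of each dose.
At steady state, accumulation factor R = 1/(1 − e^(−kτ)) ≈ 1.1002.
Single-dose peak C₀ = D/Vd = 675/93 ≈ 7.258 mg/L.
Cmax,ss = C₀/(1 − f) ≈ 7.258/0.9089 ≈ 7.985 mg/L.
Steady-state trough Cmin,ss = Cmax,ss·f ≈ 7.985 × 0.0911 ≈ 0.727 mg/L.
Trough 0.7 mg/L vs MEC 1 mg/L: subtherapeutic.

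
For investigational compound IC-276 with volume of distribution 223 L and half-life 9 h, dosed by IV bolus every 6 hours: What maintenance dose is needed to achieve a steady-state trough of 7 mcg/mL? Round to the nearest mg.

τ/t½ = 6/9 ≈ 0.66667, so f = (1/2)^(6/9) ≈ 0.629961.
Cmin,ss = (D/Vd)·f/(1−f), so D = Cmin,ss·Vd·(1−f)/f.
D = 7 × 223 × (1−f)/f ≈ 7 × 223 × 0.58740 ≈ 916.93 mg.

917 mg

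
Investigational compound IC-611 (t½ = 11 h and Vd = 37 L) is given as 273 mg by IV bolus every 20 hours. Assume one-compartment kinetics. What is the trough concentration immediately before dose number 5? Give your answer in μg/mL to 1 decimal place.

2.9 μg/mL

f = (1/2)^(τ/t½) = (1/2)^(20/11) ≈ 0.2836.
C₀ = D/Vd = 273/37 ≈ 7.378 μg/mL.
Before the 5th dose, 4 doses have been given. Superposition: Cmin = C₀·(f + f² + … + f^4).
≈ 7.378 × (0.2836 + 0.0804 + 0.0228 + 0.0065) ≈ 7.378 × 0.3933 ≈ 2.902 μg/mL.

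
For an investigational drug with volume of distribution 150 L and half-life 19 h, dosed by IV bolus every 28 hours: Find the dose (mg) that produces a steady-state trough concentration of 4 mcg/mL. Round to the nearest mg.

τ/t½ = 28/19 ≈ 1.4737, so f = (1/2)^(28/19) ≈ 0.360062.
Cmin,ss = (D/Vd)·f/(1−f), so D = Cmin,ss·Vd·(1−f)/f.
D = 4 × 150 × (1−f)/f ≈ 4 × 150 × 1.77730 ≈ 1066.38 mg.

1066 mg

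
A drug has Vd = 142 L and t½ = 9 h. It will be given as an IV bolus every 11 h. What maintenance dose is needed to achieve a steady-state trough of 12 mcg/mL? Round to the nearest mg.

2272 mg

τ/t½ = 11/9 ≈ 1.2222, so f = (1/2)^(11/9) ≈ 0.428622.
Cmin,ss = (D/Vd)·f/(1−f), so D = Cmin,ss·Vd·(1−f)/f.
D = 12 × 142 × (1−f)/f ≈ 12 × 142 × 1.33306 ≈ 2271.53 mg.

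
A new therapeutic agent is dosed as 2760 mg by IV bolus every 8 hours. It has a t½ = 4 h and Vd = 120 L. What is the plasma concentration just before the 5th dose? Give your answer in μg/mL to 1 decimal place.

f = (1/2)^(τ/t½) = (1/2)^(8/4) ≈ 0.2500.
C₀ = D/Vd = 2760/120 ≈ 23.000 μg/mL.
Before the 5th dose, 4 doses have been given. Superposition: Cmin = C₀·(f + f² + … + f^4).
≈ 23.000 × (0.2500 + 0.0625 + 0.0156 + 0.0039) ≈ 23.000 × 0.3320 ≈ 7.636 μg/mL.

7.6 μg/mL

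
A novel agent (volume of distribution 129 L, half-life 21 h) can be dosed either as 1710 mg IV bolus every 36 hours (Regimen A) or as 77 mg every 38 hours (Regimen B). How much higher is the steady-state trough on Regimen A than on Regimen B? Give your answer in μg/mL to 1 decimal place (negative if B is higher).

5.6 μg/mL

Regimen A: f = (1/2)^(36/21) ≈ 0.3048; Cmin,ss = (1710/129)·f/(1−f) ≈ 5.812 μg/mL.
Regimen B: f = (1/2)^(38/21) ≈ 0.2853; Cmin,ss = (77/129)·f/(1−f) ≈ 0.238 μg/mL.
Difference ≈ 5.812 − 0.238 ≈ 5.574 μg/mL.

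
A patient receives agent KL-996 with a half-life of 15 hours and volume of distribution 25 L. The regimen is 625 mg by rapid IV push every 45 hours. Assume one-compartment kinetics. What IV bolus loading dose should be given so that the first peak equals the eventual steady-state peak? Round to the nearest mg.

f = (1/2)^(45/15) ≈ 0.125000; accumulation ratio R = 1/(1−f) ≈ 1.14286.
Loading dose to hit Cmax,ss on first dose: D_load = D_maint·R ≈ 625 × 1.14286 ≈ 714.29 mg.

714 mg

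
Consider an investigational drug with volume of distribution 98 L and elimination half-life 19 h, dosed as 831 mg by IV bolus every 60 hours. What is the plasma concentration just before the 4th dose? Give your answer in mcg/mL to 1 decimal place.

1.1 mcg/mL

f = (1/2)^(τ/t½) = (1/2)^(60/19) ≈ 0.1120.
C₀ = D/Vd = 831/98 ≈ 8.480 mcg/mL.
Before the 4th dose, 3 doses have been given. Superposition: Cmin = C₀·(f + f² + … + f^3).
≈ 8.480 × (0.1120 + 0.0125 + 0.0014) ≈ 8.480 × 0.1259 ≈ 1.068 mcg/mL.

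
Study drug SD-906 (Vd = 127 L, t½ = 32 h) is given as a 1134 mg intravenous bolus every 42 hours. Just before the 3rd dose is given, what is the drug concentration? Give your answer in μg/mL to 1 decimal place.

f = (1/2)^(τ/t½) = (1/2)^(42/32) ≈ 0.4026.
C₀ = D/Vd = 1134/127 ≈ 8.929 μg/mL.
Before the 3rd dose, 2 doses have been given. Superposition: Cmin = C₀·(f + f²).
≈ 8.929 × (0.4026 + 0.1621) ≈ 8.929 × 0.5647 ≈ 5.042 μg/mL.

5.0 μg/mL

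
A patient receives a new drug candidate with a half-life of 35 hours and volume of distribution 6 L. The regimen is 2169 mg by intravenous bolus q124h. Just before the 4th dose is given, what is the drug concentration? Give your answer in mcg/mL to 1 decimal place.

f = (1/2)^(τ/t½) = (1/2)^(124/35) ≈ 0.0858.
C₀ = D/Vd = 2169/6 ≈ 361.500 mcg/mL.
Before the 4th dose, 3 doses have been given. Superposition: Cmin = C₀·(f + f² + … + f^3).
≈ 361.500 × (0.0858 + 0.0074 + 0.0006) ≈ 361.500 × 0.0938 ≈ 33.909 mcg/mL.

33.9 mcg/mL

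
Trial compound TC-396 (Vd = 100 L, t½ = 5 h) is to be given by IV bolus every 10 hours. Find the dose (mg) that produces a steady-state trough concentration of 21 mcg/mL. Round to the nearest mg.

τ/t½ = 10/5 ≈ 2, so f = (1/2)^(10/5) ≈ 0.250000.
Cmin,ss = (D/Vd)·f/(1−f), so D = Cmin,ss·Vd·(1−f)/f.
D = 21 × 100 × (1−f)/f ≈ 21 × 100 × 3.00000 ≈ 6300.00 mg.

6300 mg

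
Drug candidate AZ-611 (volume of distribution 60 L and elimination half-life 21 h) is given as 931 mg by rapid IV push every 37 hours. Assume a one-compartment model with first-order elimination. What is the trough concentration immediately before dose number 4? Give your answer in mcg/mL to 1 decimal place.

6.3 mcg/mL

f = (1/2)^(τ/t½) = (1/2)^(37/21) ≈ 0.2949.
C₀ = D/Vd = 931/60 ≈ 15.517 mcg/mL.
Before the 4th dose, 3 doses have been given. Superposition: Cmin = C₀·(f + f² + … + f^3).
≈ 15.517 × (0.2949 + 0.0870 + 0.0256) ≈ 15.517 × 0.4075 ≈ 6.323 mcg/mL.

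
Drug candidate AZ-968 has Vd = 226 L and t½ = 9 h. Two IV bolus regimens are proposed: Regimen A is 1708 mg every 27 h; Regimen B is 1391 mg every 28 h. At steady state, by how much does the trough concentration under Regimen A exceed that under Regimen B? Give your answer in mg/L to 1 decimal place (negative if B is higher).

0.3 mg/L

Regimen A: f = (1/2)^(27/9) ≈ 0.1250; Cmin,ss = (1708/226)·f/(1−f) ≈ 1.080 mg/L.
Regimen B: f = (1/2)^(28/9) ≈ 0.1157; Cmin,ss = (1391/226)·f/(1−f) ≈ 0.805 mg/L.
Difference ≈ 1.080 − 0.805 ≈ 0.275 mg/L.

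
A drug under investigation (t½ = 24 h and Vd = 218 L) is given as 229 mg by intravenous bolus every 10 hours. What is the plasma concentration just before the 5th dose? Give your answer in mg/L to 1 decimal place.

2.1 mg/L

f = (1/2)^(τ/t½) = (1/2)^(10/24) ≈ 0.7492.
C₀ = D/Vd = 229/218 ≈ 1.050 mg/L.
Before the 5th dose, 4 doses have been given. Superposition: Cmin = C₀·(f + f² + … + f^4).
≈ 1.050 × (0.7492 + 0.5613 + 0.4205 + 0.3151) ≈ 1.050 × 2.0461 ≈ 2.148 mg/L.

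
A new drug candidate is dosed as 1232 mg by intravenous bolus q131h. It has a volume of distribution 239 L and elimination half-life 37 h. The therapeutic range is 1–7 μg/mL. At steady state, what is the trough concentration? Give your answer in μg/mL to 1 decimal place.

0.5 μg/mL

τ/t½ = 131/37 ≈ 3.5405, so fraction remaining f = (1/2)^(131/37) ≈ 0.0859.
Each bolus raises the concentration by D/Vd = 1232/239 ≈ 5.155 μg/mL.
Steady-state trough Cmin,ss = C₀·f/(1−f) ≈ 5.155 × 0.0859/0.9141 ≈ 0.484 μg/mL.
Trough 0.5 μg/mL vs MEC 1 μg/mL: subtherapeutic.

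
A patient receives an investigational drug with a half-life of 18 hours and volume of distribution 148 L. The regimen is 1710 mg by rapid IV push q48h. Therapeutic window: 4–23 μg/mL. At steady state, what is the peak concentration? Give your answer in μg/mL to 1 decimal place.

τ/t½ = 48/18 ≈ 2.6667, so fraction remaining f = (1/2)^(48/18) ≈ 0.1575.
At steady state, accumulation factor R = 1/(1 − e^(−kτ)) ≈ 1.1869.
Single-dose peak C₀ = D/Vd = 1710/148 ≈ 11.554 μg/mL.
Steady-state peak Cmax,ss = C₀·R ≈ 11.554 × 1.1869 ≈ 13.713 μg/mL.
Peak 13.7 μg/mL vs MTC 23 μg/mL: below toxic threshold.

13.7 μg/mL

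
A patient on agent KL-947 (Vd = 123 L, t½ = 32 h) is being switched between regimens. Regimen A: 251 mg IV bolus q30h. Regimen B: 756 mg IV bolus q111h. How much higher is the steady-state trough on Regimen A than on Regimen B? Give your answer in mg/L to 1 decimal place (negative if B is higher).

1.6 mg/L

Regimen A: f = (1/2)^(30/32) ≈ 0.5221; Cmin,ss = (251/123)·f/(1−f) ≈ 2.229 mg/L.
Regimen B: f = (1/2)^(111/32) ≈ 0.0903; Cmin,ss = (756/123)·f/(1−f) ≈ 0.610 mg/L.
Difference ≈ 2.229 − 0.610 ≈ 1.619 mg/L.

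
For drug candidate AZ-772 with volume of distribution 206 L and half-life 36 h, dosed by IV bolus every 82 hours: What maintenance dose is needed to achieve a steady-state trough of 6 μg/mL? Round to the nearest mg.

τ/t½ = 82/36 ≈ 2.2778, so f = (1/2)^(82/36) ≈ 0.206215.
Cmin,ss = (D/Vd)·f/(1−f), so D = Cmin,ss·Vd·(1−f)/f.
D = 6 × 206 × (1−f)/f ≈ 6 × 206 × 3.84931 ≈ 4757.75 mg.

4758 mg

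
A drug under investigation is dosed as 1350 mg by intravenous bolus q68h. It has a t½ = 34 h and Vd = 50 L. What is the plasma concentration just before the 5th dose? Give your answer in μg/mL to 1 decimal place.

9.0 μg/mL

f = (1/2)^(τ/t½) = (1/2)^(68/34) ≈ 0.2500.
C₀ = D/Vd = 1350/50 ≈ 27.000 μg/mL.
Before the 5th dose, 4 doses have been given. Superposition: Cmin = C₀·(f + f² + … + f^4).
≈ 27.000 × (0.2500 + 0.0625 + 0.0156 + 0.0039) ≈ 27.000 × 0.3320 ≈ 8.964 μg/mL.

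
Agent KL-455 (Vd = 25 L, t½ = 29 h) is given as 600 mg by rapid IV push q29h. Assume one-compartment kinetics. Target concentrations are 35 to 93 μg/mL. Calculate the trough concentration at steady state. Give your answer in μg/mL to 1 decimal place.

24.0 μg/mL

τ = 29 h = 1 half-life, so f = (1/2)^1 = 0.5.
At steady state, R = 1/(1 − 0.5) = 2/1.
Single-dose peak C₀ = D/Vd = 600/25 = 24 μg/mL.
Steady-state peak Cmax,ss = C₀·R = 24 × 2/1 ≈ 48.000 μg/mL.
Steady-state trough Cmin,ss = Cmax,ss·f ≈ 48.000 × 0.5 ≈ 24.000 μg/mL.
Trough 24.0 μg/mL vs MEC 35 μg/mL: subtherapeutic.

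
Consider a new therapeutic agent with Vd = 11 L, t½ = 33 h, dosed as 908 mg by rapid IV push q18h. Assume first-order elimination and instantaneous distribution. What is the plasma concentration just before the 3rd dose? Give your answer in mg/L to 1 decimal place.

f = (1/2)^(τ/t½) = (1/2)^(18/33) ≈ 0.6852.
C₀ = D/Vd = 908/11 ≈ 82.545 mg/L.
Before the 3rd dose, 2 doses have been given. Superposition: Cmin = C₀·(f + f²).
≈ 82.545 × (0.6852 + 0.4695) ≈ 82.545 × 1.1547 ≈ 95.315 mg/L.

95.3 mg/L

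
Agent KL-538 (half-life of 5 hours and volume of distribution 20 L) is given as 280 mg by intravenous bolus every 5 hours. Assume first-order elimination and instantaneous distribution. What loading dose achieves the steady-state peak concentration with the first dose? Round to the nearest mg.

560 mg

f = (1/2)^(5/5) ≈ 0.500000; accumulation ratio R = 1/(1−f) ≈ 2.00000.
Loading dose to hit Cmax,ss on first dose: D_load = D_maint·R ≈ 280 × 2.00000 ≈ 560.00 mg.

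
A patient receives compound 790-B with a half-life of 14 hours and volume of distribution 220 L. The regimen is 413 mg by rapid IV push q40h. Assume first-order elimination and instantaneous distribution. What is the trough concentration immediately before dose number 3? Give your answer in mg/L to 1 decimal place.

0.3 mg/L

f = (1/2)^(τ/t½) = (1/2)^(40/14) ≈ 0.1380.
C₀ = D/Vd = 413/220 ≈ 1.877 mg/L.
Before the 3rd dose, 2 doses have been given. Superposition: Cmin = C₀·(f + f²).
≈ 1.877 × (0.1380 + 0.0190) ≈ 1.877 × 0.1570 ≈ 0.295 mg/L.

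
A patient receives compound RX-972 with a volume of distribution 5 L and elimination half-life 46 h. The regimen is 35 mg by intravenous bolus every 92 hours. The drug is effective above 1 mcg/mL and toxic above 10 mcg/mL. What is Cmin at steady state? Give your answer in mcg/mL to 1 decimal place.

2.3 mcg/mL

τ = 92 h = 2 half-lives, so f = (1/2)^2 = 0.25.
At steady state, R = 1/(1 − 0.25) = 4/3.
Single-dose peak C₀ = D/Vd = 35/5 = 7 mcg/mL.
Steady-state peak Cmax,ss = C₀·R = 7 × 4/3 ≈ 9.333 mcg/mL.
Steady-state trough Cmin,ss = Cmax,ss·f ≈ 9.333 × 0.25 ≈ 2.333 mcg/mL.
Trough 2.3 mcg/mL vs MEC 1 mcg/mL: adequate.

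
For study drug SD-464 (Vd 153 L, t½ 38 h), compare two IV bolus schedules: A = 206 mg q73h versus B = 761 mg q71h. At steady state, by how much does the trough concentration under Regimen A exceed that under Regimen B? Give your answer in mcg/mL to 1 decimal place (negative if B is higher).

-1.4 mcg/mL

Regimen A: f = (1/2)^(73/38) ≈ 0.2641; Cmin,ss = (206/153)·f/(1−f) ≈ 0.483 mcg/mL.
Regimen B: f = (1/2)^(71/38) ≈ 0.2739; Cmin,ss = (761/153)·f/(1−f) ≈ 1.876 mcg/mL.
Difference ≈ 0.483 − 1.876 ≈ -1.393 mcg/mL.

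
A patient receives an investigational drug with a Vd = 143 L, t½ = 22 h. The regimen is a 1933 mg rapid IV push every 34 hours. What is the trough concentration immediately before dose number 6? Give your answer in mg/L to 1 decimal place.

7.0 mg/L

f = (1/2)^(τ/t½) = (1/2)^(34/22) ≈ 0.3426.
C₀ = D/Vd = 1933/143 ≈ 13.517 mg/L.
Before the 6th dose, 5 doses have been given. Superposition: Cmin = C₀·(f + f² + … + f^5).
≈ 13.517 × (0.3426 + 0.1174 + 0.0402 + 0.0138 + 0.0047) ≈ 13.517 × 0.5187 ≈ 7.011 mg/L.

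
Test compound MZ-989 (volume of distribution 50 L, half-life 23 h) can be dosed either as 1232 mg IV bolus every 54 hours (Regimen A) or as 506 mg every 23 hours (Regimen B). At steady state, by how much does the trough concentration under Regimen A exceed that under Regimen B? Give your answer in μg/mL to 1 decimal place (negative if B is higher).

Regimen A: f = (1/2)^(54/23) ≈ 0.1964; Cmin,ss = (1232/50)·f/(1−f) ≈ 6.022 μg/mL.
Regimen B: f = (1/2)^(23/23) ≈ 0.5000; Cmin,ss = (506/50)·f/(1−f) ≈ 10.120 μg/mL.
Difference ≈ 6.022 − 10.120 ≈ -4.098 μg/mL.

-4.1 μg/mL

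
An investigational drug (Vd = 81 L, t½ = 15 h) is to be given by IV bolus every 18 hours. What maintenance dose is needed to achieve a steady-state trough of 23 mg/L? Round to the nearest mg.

2417 mg

τ/t½ = 18/15 ≈ 1.2, so f = (1/2)^(18/15) ≈ 0.435275.
Cmin,ss = (D/Vd)·f/(1−f), so D = Cmin,ss·Vd·(1−f)/f.
D = 23 × 81 × (1−f)/f ≈ 23 × 81 × 1.29740 ≈ 2417.06 mg.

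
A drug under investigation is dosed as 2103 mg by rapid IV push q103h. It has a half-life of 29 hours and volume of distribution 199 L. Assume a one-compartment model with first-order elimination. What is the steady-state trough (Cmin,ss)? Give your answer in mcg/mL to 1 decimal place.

Over one 103-h interval, 103/29 ≈ 3.5517 half-lives elapse, leaving f ≈ 0.0853 of each dose.
Single-dose peak C₀ = D/Vd = 2103/199 ≈ 10.568 mcg/mL.
Steady-state trough Cmin,ss = C₀·f/(1−f) ≈ 10.568 × 0.0853/0.9147 ≈ 0.986 mcg/mL.

1.0 mcg/mL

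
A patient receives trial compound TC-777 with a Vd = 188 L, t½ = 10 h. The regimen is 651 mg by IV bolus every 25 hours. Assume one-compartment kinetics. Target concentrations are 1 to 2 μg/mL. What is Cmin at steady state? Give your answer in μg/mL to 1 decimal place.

0.7 μg/mL

τ/t½ = 25/10 ≈ 2.5, so fraction remaining f = (1/2)^(25/10) ≈ 0.1768.
Accumulation ratio R = 1/(1 − f) ≈ 1/0.8232 ≈ 1.2148.
Single-dose peak C₀ = D/Vd = 651/188 ≈ 3.463 μg/mL.
Cmax,ss = C₀/(1 − f) ≈ 3.463/0.8232 ≈ 4.207 μg/mL.
Steady-state trough Cmin,ss = Cmax,ss·f ≈ 4.207 × 0.1768 ≈ 0.744 μg/mL.
Trough 0.7 μg/mL vs MEC 1 μg/mL: subtherapeutic.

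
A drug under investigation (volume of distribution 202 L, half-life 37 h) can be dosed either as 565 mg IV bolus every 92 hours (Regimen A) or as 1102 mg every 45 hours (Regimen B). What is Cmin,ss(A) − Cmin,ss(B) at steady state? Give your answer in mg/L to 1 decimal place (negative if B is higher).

-3.5 mg/L

Regimen A: f = (1/2)^(92/37) ≈ 0.1784; Cmin,ss = (565/202)·f/(1−f) ≈ 0.607 mg/L.
Regimen B: f = (1/2)^(45/37) ≈ 0.4304; Cmin,ss = (1102/202)·f/(1−f) ≈ 4.122 mg/L.
Difference ≈ 0.607 − 4.122 ≈ -3.515 mg/L.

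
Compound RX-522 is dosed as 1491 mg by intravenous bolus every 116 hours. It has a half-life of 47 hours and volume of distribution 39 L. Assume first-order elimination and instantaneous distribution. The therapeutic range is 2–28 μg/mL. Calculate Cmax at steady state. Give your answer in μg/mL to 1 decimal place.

46.7 μg/mL

k = ln2/t½ = ln2/47 ≈ 0.014748 h⁻¹; fraction remaining f = e^(−kτ) = e^(−0.014748×116) ≈ 0.1807.
At steady state, accumulation factor R = 1/(1 − e^(−kτ)) ≈ 1.2206.
Single-dose peak C₀ = D/Vd = 1491/39 ≈ 38.231 μg/mL.
Steady-state peak Cmax,ss = C₀·R ≈ 38.231 × 1.2206 ≈ 46.665 μg/mL.
Peak 46.7 μg/mL vs MTC 28 μg/mL: exceeds toxic threshold.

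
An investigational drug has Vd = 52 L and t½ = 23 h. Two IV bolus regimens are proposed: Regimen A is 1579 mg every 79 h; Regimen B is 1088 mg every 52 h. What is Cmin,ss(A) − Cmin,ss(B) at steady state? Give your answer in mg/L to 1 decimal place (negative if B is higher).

-2.4 mg/L

Regimen A: f = (1/2)^(79/23) ≈ 0.0925; Cmin,ss = (1579/52)·f/(1−f) ≈ 3.095 mg/L.
Regimen B: f = (1/2)^(52/23) ≈ 0.2086; Cmin,ss = (1088/52)·f/(1−f) ≈ 5.515 mg/L.
Difference ≈ 3.095 − 5.515 ≈ -2.420 mg/L.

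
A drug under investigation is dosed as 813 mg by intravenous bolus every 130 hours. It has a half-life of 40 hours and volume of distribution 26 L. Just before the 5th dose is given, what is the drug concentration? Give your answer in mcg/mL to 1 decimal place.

f = (1/2)^(τ/t½) = (1/2)^(130/40) ≈ 0.1051.
C₀ = D/Vd = 813/26 ≈ 31.269 mcg/mL.
Before the 5th dose, 4 doses have been given. Superposition: Cmin = C₀·(f + f² + … + f^4).
≈ 31.269 × (0.1051 + 0.0110 + 0.0012 + 0.0001) ≈ 31.269 × 0.1174 ≈ 3.671 mcg/mL.

3.7 mcg/mL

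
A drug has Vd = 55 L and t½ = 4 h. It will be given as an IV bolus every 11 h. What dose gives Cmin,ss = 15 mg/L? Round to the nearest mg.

4725 mg

τ/t½ = 11/4 ≈ 2.75, so f = (1/2)^(11/4) ≈ 0.148651.
Cmin,ss = (D/Vd)·f/(1−f), so D = Cmin,ss·Vd·(1−f)/f.
D = 15 × 55 × (1−f)/f ≈ 15 × 55 × 5.72717 ≈ 4724.92 mg.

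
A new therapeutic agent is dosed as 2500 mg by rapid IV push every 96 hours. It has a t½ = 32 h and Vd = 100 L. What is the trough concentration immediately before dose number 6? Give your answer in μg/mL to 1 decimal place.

3.6 μg/mL

f = (1/2)^(τ/t½) = (1/2)^(96/32) ≈ 0.1250.
C₀ = D/Vd = 2500/100 ≈ 25.000 μg/mL.
Before the 6th dose, 5 doses have been given. Superposition: Cmin = C₀·(f + f² + … + f^5).
≈ 25.000 × (0.1250 + 0.0156 + 0.0020 + 0.0002 + 0.0000) ≈ 25.000 × 0.1428 ≈ 3.570 μg/mL.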